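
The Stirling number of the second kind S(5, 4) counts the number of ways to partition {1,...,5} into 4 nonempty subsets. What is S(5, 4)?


Using the explicit formula S(n,k) = (1/k!) sum_{j=0}^{k} (-1)^(k-j) C(k,j) j^n:
S(5, 4) = 10
Equivalently, S(n,k) is n! times the coefficient of x^n in the EGF (e^x - 1)^k / k!.

10


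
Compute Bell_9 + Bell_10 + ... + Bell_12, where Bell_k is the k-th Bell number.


Recall Bell_k counts set partitions of a k-set (with Bell_0 = 1 by convention).
Bell_9 through Bell_12: 21147, 115975, 678570, 4213597
Sum = 21147 + 115975 + 678570 + 4213597 = 5029289.

5029289


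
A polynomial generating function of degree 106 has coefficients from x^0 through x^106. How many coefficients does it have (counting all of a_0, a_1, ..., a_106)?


A polynomial of degree 106 takes the form a_0 + a_1 x + ... + a_106 x^106.
The number of coefficients is 106 + 1 = 107.

107


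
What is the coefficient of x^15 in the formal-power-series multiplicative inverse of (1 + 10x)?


The inverse is 1/(1 + 10x). Apply the geometric identity 1/(1 - y) = sum_{k>=0} y^k with y = -10x:
1/(1 + 10x) = sum_{k>=0} (-10)^k x^k.
So the coefficient of x^15 is (-10)^15 = -1000000000000000.

-1000000000000000


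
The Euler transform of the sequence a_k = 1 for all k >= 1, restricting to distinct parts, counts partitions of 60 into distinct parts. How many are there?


Partitions of 60 into distinct parts can be computed via generating function.
Product (1+x)(1+x^2)(1+x^3)...
The coefficient of x^60 = 10880

10880


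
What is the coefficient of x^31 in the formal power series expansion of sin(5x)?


The Maclaurin series is sin(t) = sum_{k>=0} (-1)^k t^(2k+1) / (2k+1)!, so substituting t = 5x, only odd powers of x are nonzero, with coefficient of x^(2k+1) equal to (-1)^k 5^(2k+1) / (2k+1)!.
Write 31 = 2*15 + 1, giving the coefficient (-1)^15 * 5^31 / 31! = -4656612873077392578125/8222838654177922817725562880000000 = -59604644775390625/105252334773477412066887204864.

-59604644775390625/105252334773477412066887204864


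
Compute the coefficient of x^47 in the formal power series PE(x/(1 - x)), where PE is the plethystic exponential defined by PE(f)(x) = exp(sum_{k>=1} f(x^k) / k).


For f(x) = x/(1 - x) we have
sum_{k>=1} f(x^k) / k = sum_{k>=1} (1/k) * x^k / (1 - x^k) = sum_{k, m >= 1} x^(k m) / k,
which after exponentiating simplifies to
PE(x/(1 - x)) = prod_{k>=1} 1 / (1 - x^k).
This is the generating function for the partition function p(n), so the coefficient of x^47 is p(47).
Computing p(47) by dynamic programming over parts 1, 2, ..., 47: p(47) = 124754.

124754


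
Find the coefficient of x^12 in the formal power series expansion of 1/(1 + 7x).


Write 1/(1 + c x) = 1/(1 - (-c) x) and apply the geometric-series identity
1/(1 - y) = sum_{k>=0} y^k to get 1/(1 + c x) = sum_{k>=0} (-c)^k x^k.
So the coefficient of x^k is (-c)^k = (-1)^k * c^k.
Here c = 7 and k = 12:
(-7)^12 = 1 * 13841287201 = 13841287201

13841287201


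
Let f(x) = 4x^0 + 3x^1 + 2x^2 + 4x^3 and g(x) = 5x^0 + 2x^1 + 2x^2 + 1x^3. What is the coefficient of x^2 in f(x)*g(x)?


Cauchy product at x^2:
4*2 + 3*2 + 2*5
= 24

24


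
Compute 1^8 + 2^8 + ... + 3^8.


This power sum has a closed form given by Faulhaber's formula
sum_{k=1}^{m} k^p = (1 / (p + 1)) * sum_{j=0}^{p} C(p + 1, j) B_j m^(p + 1 - j),
but for small m direct computation is fastest:
1 + 256 + 6561 = 6818.

6818


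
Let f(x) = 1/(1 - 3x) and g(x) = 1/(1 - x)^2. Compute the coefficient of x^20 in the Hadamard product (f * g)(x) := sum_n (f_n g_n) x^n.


f has coefficients f_k = 3^k. For g = 1/(1 - x)^2 the coefficient is g_k = C(k + 1, 1) = k + 1. The Hadamard coefficient is (f * g)_k = 3^k * (k + 1).
For k = 20: 3^20 * 21 = 3486784401 * 21 = 73222472421.

73222472421


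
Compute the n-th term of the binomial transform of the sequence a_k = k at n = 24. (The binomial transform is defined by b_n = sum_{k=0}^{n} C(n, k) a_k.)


With a_k = k, b_n = sum_{k=0}^{n} C(n, k) k. Using k * C(n, k) = n * C(n-1, k-1) gives b_n = n * sum_{k>=1} C(n-1, k-1) = n * 2^(n-1).
For n = 24: 24 * 2^23 = 24 * 8388608 = 201326592.

201326592


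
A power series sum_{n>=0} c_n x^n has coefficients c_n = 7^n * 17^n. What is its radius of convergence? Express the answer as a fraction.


By the root test (Cauchy-Hadamard), the radius is R = 1 / limsup_n |c_n|^(1/n).
Here |c_n|^(1/n) = (7^n * 17^n)^(1/n) = 7 * 17 = 119 for all n.
So R = 1/119 = 1/119.

1/119


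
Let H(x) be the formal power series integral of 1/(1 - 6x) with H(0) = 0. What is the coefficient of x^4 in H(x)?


1/(1 - 6x) = sum_{k>=0} 6^k x^k. Integrating termwise with H(0) = 0:
H(x) = sum_{k>=0} 6^k x^(k+1) / (k+1) = sum_{m>=1} 6^(m-1) x^m / m.
For m = 4: 6^3/4 = 216/4 = 54.

54


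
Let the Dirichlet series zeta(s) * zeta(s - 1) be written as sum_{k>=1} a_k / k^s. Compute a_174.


Convolution gives a_k = sum_{d | k} d * 1 = sum_{d | k} d = sigma(k), the sum of positive divisors of k.
For k = 174, the divisors are 1, 2, 3, 6, 29, 58, 87, 174, so
sigma(174) = 1 + 2 + 3 + 6 + 29 + 58 + 87 + 174 = 360.

360


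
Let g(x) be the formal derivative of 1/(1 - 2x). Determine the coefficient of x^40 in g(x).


Differentiate termwise: d/dx sum_{k>=0} 2^k x^k = sum_{k>=1} k 2^k x^(k-1) = sum_{j>=0} (j+1) 2^(j+1) x^j.
Equivalently, d/dx [1/(1 - 2x)] = 2/(1 - 2x)^2.
For j = 40: 41 * 2^41 = 41 * 2199023255552 = 90159953477632.

90159953477632


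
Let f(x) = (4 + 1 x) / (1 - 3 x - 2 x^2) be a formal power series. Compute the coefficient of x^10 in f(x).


Write f(x) = sum_{k>=0} a_k x^k. Multiplying both sides by 1 - 3 x - 2 x^2 gives
(1 - 3 x - 2 x^2) sum_{k>=0} a_k x^k = 4 + 1 x.
Matching coefficients:
 x^0: a_0 = 4
 x^1: a_1 - 3 a_0 = 1  =>  a_1 = 3*4 + 1 = 13
 x^k (k >= 2): a_k = 3 a_{k-1} + 2 a_{k-2}.
Iterating: a_2 = 47, a_3 = 167, a_4 = 595, a_5 = 2119, a_6 = 7547, a_7 = 26879, a_8 = 95731, a_9 = 340951, a_10 = 1214315.
So the coefficient of x^10 is 1214315.

1214315


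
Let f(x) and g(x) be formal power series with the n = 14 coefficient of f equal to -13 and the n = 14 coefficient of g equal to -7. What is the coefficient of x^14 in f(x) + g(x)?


Addition of formal power series is termwise.
The coefficient of x^14 in f + g = -13 + -7
= -20

-20


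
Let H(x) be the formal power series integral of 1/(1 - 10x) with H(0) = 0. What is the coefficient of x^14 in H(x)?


1/(1 - 10x) = sum_{k>=0} 10^k x^k. Integrating termwise with H(0) = 0:
H(x) = sum_{k>=0} 10^k x^(k+1) / (k+1) = sum_{m>=1} 10^(m-1) x^m / m.
For m = 14: 10^13/14 = 10000000000000/14 = 5000000000000/7.

5000000000000/7


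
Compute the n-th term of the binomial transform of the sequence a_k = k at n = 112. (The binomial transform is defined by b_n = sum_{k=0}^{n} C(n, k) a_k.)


With a_k = k, b_n = sum_{k=0}^{n} C(n, k) k. Using k * C(n, k) = n * C(n-1, k-1) gives b_n = n * sum_{k>=1} C(n-1, k-1) = n * 2^(n-1).
For n = 112: 112 * 2^111 = 112 * 2596148429267413814265248164610048 = 290768624077950347197707794436325376.

290768624077950347197707794436325376


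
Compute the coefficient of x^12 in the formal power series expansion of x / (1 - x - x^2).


Let f(x) = sum_{k>=0} a_k x^k. Multiplying f(x) * (1 - x - x^2) = x and matching coefficients gives a_0 = 0, a_1 = 1, and a_k = a_{k-1} + a_{k-2} for k >= 2. These are the Fibonacci numbers F_k.
Iterating from F_0 = 0, F_1 = 1:
F_0=0, F_1=1, F_2=1, F_3=2, F_4=3, F_5=5, F_6=8, F_7=13, F_8=21, F_9=34, ...
F_12 = 144.

144


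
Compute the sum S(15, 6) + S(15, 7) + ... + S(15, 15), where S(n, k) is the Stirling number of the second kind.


By definition, S(n, k) counts partitions of an n-set into exactly k nonempty blocks.
Computing row n = 15 for k = 6..15:
S(15, k): 420693273, 408741333, 216627840, 67128490, 12662650, 1479478, 106470, 4550, 105, 1
Sum = 1127444190.

1127444190


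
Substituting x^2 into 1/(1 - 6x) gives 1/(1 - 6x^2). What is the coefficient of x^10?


The coefficient of x^(2m) in 1/(1 - 6x^2) is 6^m.
With n = 10 = 2*5, the coefficient is 6^5 = 7776.

7776


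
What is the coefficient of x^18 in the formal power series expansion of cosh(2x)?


The Maclaurin series is cosh(t) = sum_{m>=0} t^(2m) / (2m)!, so substituting t = 2x, only even powers of x are nonzero, with coefficient of x^(2m) equal to 2^(2m) / (2m)!.
For x^18 the coefficient is 2^18/18! = 262144/6402373705728000 = 4/97692469875.

4/97692469875


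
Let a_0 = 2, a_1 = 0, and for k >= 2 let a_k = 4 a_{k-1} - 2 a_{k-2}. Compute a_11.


Iterating the recurrence forward:
a_0 = 2
a_1 = 0
a_2 = 4*0 - 2*2 = -4
a_3 = 4*-4 - 2*0 = -16
a_4 = 4*-16 - 2*-4 = -56
a_5 = 4*-56 - 2*-16 = -192
a_6 = 4*-192 - 2*-56 = -656
a_7 = 4*-656 - 2*-192 = -2240
a_8 = 4*-2240 - 2*-656 = -7648
a_9 = 4*-7648 - 2*-2240 = -26112
a_10 = 4*-26112 - 2*-7648 = -89152
a_11 = 4*-89152 - 2*-26112 = -304384
So a_11 = -304384.

-304384


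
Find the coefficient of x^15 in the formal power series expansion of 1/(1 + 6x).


Write 1/(1 + c x) = 1/(1 - (-c) x) and apply the geometric-series identity
1/(1 - y) = sum_{k>=0} y^k to get 1/(1 + c x) = sum_{k>=0} (-c)^k x^k.
So the coefficient of x^k is (-c)^k = (-1)^k * c^k.
Here c = 6 and k = 15:
(-6)^15 = -1 * 470184984576 = -470184984576

-470184984576


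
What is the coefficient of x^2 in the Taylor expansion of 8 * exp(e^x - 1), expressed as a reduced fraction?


exp(e^x - 1) = sum_{k>=0} Bell_k x^k / k!, where Bell_k is the k-th Bell number.
So the coefficient of x^2 is 8 * Bell_2 / 2!.
Computing: Bell_2 = 2 and 2! = 2, giving
8 * 2/2 = 8.

8


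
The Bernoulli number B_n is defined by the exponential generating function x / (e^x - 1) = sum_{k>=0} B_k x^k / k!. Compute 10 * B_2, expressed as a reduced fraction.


Bernoulli numbers can also be computed recursively via B_0 = 1 and sum_{j=0}^{m} C(m+1, j) B_j = 0 for m >= 1. Odd-index Bernoulli numbers vanish for k >= 3.
Computing B_2 = 1/6, so 10 * B_2 = 10 * 1/6 = 5/3.

5/3


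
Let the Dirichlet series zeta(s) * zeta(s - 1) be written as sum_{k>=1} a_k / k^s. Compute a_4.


Convolution gives a_k = sum_{d | k} d * 1 = sum_{d | k} d = sigma(k), the sum of positive divisors of k.
For k = 4, the divisors are 1, 2, 4, so
sigma(4) = 1 + 2 + 4 = 7.

7


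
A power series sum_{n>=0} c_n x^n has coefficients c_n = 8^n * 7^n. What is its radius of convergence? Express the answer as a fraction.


By the root test (Cauchy-Hadamard), the radius is R = 1 / limsup_n |c_n|^(1/n).
Here |c_n|^(1/n) = (8^n * 7^n)^(1/n) = 8 * 7 = 56 for all n.
So R = 1/56 = 1/56.

1/56


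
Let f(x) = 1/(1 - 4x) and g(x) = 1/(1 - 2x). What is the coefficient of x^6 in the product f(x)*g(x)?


The coefficient of x^n in f*g is the Cauchy product: sum_{k=0}^{n} a^k * b^(n-k).
With a=4, b=2, n=6:
sum_{k=0}^{6} 4^k * 2^(6-k)
= 8128

8128


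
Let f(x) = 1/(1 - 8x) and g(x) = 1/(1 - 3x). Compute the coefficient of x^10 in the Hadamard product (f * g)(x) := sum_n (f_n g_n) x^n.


f has coefficients f_k = 8^k and g has coefficients g_k = 3^k, so the Hadamard product has coefficient (f*g)_k = 8^k * 3^k = 24^k.
For k = 10: 24^10 = 63403380965376.

63403380965376


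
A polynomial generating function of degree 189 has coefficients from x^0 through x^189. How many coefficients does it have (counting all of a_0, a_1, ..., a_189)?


A polynomial of degree 189 takes the form a_0 + a_1 x + ... + a_189 x^189.
The number of coefficients is 189 + 1 = 190.

190


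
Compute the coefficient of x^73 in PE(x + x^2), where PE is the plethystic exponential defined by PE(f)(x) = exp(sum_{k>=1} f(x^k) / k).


With f(x) = x + x^2, the exponent is sum_{k>=1} (x^k + x^(2k)) / k = -ln(1 - x) - ln(1 - x^2). Exponentiating:
PE(x + x^2) = 1 / ((1 - x)(1 - x^2)).
This is the generating function for partitions of n into parts of size 1 or 2. The number of 2's can be any j in 0..36, and the rest are 1's, so
[x^73] = floor(73/2) + 1 = 37.

37


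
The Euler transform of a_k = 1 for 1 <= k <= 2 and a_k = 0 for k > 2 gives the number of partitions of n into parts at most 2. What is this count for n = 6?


Partitions of 6 into parts at most 2:
Using generating function (1-x)^(-1)(1-x^2)^(-1),
the coefficient of x^6 = 4

4


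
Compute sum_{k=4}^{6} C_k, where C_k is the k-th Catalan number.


C_4 through C_6: 14, 42, 132
Sum = 14 + 42 + 132
= 188

188


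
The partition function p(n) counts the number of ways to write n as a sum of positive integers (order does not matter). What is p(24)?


Using the generating function prod_{k>=1} 1/(1-x^k), we compute p(24).
By dynamic programming over parts 1 through 24:
p(24) = 1575

1575


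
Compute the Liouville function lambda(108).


The Liouville function is lambda(k) = (-1)^Omega(k), where Omega(k) counts the prime factors of k with multiplicity.
Factoring: 108 = 2 * 2 * 3 * 3 * 3, so Omega(108) = 5.
lambda(108) = (-1)^5 = -1.

-1


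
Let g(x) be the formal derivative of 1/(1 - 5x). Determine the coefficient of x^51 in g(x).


Differentiate termwise: d/dx sum_{k>=0} 5^k x^k = sum_{k>=1} k 5^k x^(k-1) = sum_{j>=0} (j+1) 5^(j+1) x^j.
Equivalently, d/dx [1/(1 - 5x)] = 5/(1 - 5x)^2.
For j = 51: 52 * 5^52 = 52 * 2220446049250313080847263336181640625 = 115463194561016280204057693481445312500.

115463194561016280204057693481445312500


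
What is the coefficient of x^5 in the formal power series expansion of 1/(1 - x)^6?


The expansion 1/(1 - x)^r = sum_{k>=0} C(k + r - 1, r - 1) x^k follows from the multiset / negative-binomial theorem (or from repeated differentiation of the geometric series).
For r = 6 and k = 5:
C(10, 5) = 3628800 / (120 * 120) = 252.

252


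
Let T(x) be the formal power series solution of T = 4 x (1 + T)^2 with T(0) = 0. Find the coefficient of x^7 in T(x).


Apply the Lagrange inversion formula: if T = 4 x * phi(T) with phi(t) = (1 + t)^2, then [x^n] T = 4^n * (1/n) [t^(n-1)] phi(t)^n = 4^n * (1/n) [t^(n-1)] (1 + t)^(2n) = 4^n * (1/n) C(2n, n-1).
Using the identity C(2n, n-1) = C(2n, n) * n / (n+1), the unscaled factor equals C(2n, n) / (n+1) = C_n, the n-th Catalan number.
For n = 7: C_7 = C(14, 7) / 8 = 3432/8 = 429.
With the 4^7 = 16384 factor, the coefficient is 16384 * 429 = 7028736.

7028736


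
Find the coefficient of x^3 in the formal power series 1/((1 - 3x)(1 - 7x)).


By partial fractions or Cauchy convolution:
The coefficient equals sum_{k=0}^{3} 3^k * 7^(3-k).
= 580

580


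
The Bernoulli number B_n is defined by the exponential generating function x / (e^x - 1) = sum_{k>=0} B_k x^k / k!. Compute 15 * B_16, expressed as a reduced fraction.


Bernoulli numbers can also be computed recursively via B_0 = 1 and sum_{j=0}^{m} C(m+1, j) B_j = 0 for m >= 1. Odd-index Bernoulli numbers vanish for k >= 3.
Computing B_16 = -3617/510, so 15 * B_16 = 15 * -3617/510 = -3617/34.

-3617/34


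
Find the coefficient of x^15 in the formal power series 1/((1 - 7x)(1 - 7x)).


By partial fractions or Cauchy convolution:
The coefficient equals sum_{k=0}^{15} 7^k * 7^(15-k).
= 75960984159088

75960984159088


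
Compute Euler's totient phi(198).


phi(n) counts integers in [1, n] coprime to n. Using the multiplicative formula phi(n) = n * prod_{p | n} (1 - 1/p):
198 = 2 * 3^2 * 11, so
phi(198) = 198 * (1 - 1/2) * (1 - 1/3) * (1 - 1/11) = 60.

60


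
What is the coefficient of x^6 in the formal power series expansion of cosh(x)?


The Maclaurin series is cosh(t) = sum_{m>=0} t^(2m) / (2m)!, so substituting t = x, only even powers of x are nonzero, with coefficient of x^(2m) equal to 1 / (2m)!.
For x^6 the coefficient is 1/6! = 1/720 = 1/720.

1/720


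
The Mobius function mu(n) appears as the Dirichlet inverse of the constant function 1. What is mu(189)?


189 has a squared prime factor, so mu(189) = 0.
Factorization reveals a repeated prime.

0


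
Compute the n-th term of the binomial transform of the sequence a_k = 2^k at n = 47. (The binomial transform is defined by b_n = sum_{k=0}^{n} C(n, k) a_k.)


With a_k = 2^k, b_n = sum_{k=0}^{n} C(n, k) 2^k = (1 + 2)^n by the binomial theorem.
For n = 47: (1 + 2)^47 = 3^47 = 26588814358957503287787.

26588814358957503287787


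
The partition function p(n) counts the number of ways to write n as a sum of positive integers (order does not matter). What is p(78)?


Using the generating function prod_{k>=1} 1/(1-x^k), we compute p(78).
By dynamic programming over parts 1 through 78:
p(78) = 12132164

12132164


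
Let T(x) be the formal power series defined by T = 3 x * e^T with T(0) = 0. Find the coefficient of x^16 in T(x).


Apply the Lagrange inversion formula: if T = 3 x * phi(T) with phi(t) = e^t, then
[x^n] T = 3^n * (1/n) [t^(n-1)] phi(t)^n = 3^n * (1/n) [t^(n-1)] e^(n t) = 3^n * (1/n) * n^(n-1) / (n-1)! = 3^n * n^(n-1) / n!.
When c = 1 this is the Cayley count of rooted labeled trees on n vertices, divided by n!.
For n = 16: 3^16 * 16^15 / 16! = 43046721 * 1152921504606846976/20922789888000 = 2077601987473440768/875875.

2077601987473440768/875875


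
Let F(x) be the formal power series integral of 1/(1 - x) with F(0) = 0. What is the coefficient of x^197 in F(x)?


1/(1 - x) = sum_{k>=0} x^k. Integrating termwise and using F(0) = 0 gives
F(x) = sum_{k>=0} x^(k+1) / (k+1) = sum_{m>=1} x^m / m = -ln(1 - x).
So the coefficient of x^197 is 1/197 = 1/197.

1/197


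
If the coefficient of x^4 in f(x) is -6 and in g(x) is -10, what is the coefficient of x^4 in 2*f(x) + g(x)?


Scalar multiplication scales coefficients: 2 * -6 = -12.
Then add the g coefficient: -12 + -10
= -22

-22


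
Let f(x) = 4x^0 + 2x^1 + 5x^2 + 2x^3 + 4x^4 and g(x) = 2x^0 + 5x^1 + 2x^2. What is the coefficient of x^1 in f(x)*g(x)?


Cauchy product at x^1:
4*5 + 2*2
= 24

24


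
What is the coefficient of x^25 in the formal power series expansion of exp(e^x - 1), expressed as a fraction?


exp(e^x - 1) is the exponential generating function for the Bell numbers Bell_k: exp(e^x - 1) = sum_{k>=0} Bell_k x^k / k!.
So the coefficient of x^25 in exp(e^x - 1) is Bell_25 / 25!.
Computing: Bell_25 = 4638590332229999353 and 25! = 15511210043330985984000000, giving
4638590332229999353/15511210043330985984000000 = 356814640940769181/1193170003333152768000000.

356814640940769181/1193170003333152768000000


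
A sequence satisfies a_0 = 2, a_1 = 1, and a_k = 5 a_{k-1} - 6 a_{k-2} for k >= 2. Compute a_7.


The characteristic equation is t^2 - 5 t + 6 = 0, with roots r_1 = 2 and r_2 = 3 (so c_1 = r_1 + r_2, c_2 = -r_1 r_2 as required).
One can use the closed form a_n = A r_1^n + B r_2^n, but direct iteration is more reliable:
a_0 = 2, a_1 = 1, a_2 = -7, a_3 = -41, a_4 = -163, a_5 = -569, a_6 = -1867, a_7 = -5921.
So a_7 = -5921.

-5921


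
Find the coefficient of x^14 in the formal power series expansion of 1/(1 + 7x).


Write 1/(1 + c x) = 1/(1 - (-c) x) and apply the geometric-series identity
1/(1 - y) = sum_{k>=0} y^k to get 1/(1 + c x) = sum_{k>=0} (-c)^k x^k.
So the coefficient of x^k is (-c)^k = (-1)^k * c^k.
Here c = 7 and k = 14:
(-7)^14 = 1 * 678223072849 = 678223072849

678223072849


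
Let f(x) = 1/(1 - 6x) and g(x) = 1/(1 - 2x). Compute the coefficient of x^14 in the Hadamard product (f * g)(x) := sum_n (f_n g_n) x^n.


f has coefficients f_k = 6^k and g has coefficients g_k = 2^k, so the Hadamard product has coefficient (f*g)_k = 6^k * 2^k = 12^k.
For k = 14: 12^14 = 1283918464548864.

1283918464548864


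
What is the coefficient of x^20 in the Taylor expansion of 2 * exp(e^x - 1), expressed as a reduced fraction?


exp(e^x - 1) = sum_{k>=0} Bell_k x^k / k!, where Bell_k is the k-th Bell number.
So the coefficient of x^20 is 2 * Bell_20 / 20!.
Computing: Bell_20 = 51724158235372 and 20! = 2432902008176640000, giving
2 * 51724158235372/2432902008176640000 = 263898766507/6206382673920000.

263898766507/6206382673920000


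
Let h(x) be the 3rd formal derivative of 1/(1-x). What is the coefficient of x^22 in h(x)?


Differentiating 3 times: d^3/dx^3 [1/(1-x)] = 3!/(1-x)^4.
The expansion 1/(1-x)^4 = sum_{k>=0} C(k+3, 3) x^k, so the coefficient of x^n in 3!/(1-x)^4 is 3! * C(n+3, 3).
For n = 22: 6 * C(25, 3) = 6 * 2300 = 13800

13800


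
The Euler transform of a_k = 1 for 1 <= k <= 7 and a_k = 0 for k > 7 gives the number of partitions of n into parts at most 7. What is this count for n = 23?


Partitions of 23 into parts at most 7:
Using generating function (1-x)^(-1)(1-x^2)^(-1)...(1-x^7)^(-1),
the coefficient of x^23 = 618

618


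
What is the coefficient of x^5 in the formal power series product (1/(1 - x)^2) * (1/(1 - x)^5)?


Combine the factors: (1/(1 - x)^2) * (1/(1 - x)^5) = 1/(1 - x)^7.
Then use 1/(1 - x)^r = sum_{k>=0} C(k + r - 1, r - 1) x^k with r = 7 and k = 5:
C(11, 6) = 462.

462


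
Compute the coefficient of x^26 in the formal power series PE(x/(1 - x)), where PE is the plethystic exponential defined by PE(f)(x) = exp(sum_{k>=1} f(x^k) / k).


For f(x) = x/(1 - x) we have
sum_{k>=1} f(x^k) / k = sum_{k>=1} (1/k) * x^k / (1 - x^k) = sum_{k, m >= 1} x^(k m) / k,
which after exponentiating simplifies to
PE(x/(1 - x)) = prod_{k>=1} 1 / (1 - x^k).
This is the generating function for the partition function p(n), so the coefficient of x^26 is p(26).
Computing p(26) by dynamic programming over parts 1, 2, ..., 26: p(26) = 2436.

2436


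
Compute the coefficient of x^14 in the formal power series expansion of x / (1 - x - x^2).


Let f(x) = sum_{k>=0} a_k x^k. Multiplying f(x) * (1 - x - x^2) = x and matching coefficients gives a_0 = 0, a_1 = 1, and a_k = a_{k-1} + a_{k-2} for k >= 2. These are the Fibonacci numbers F_k.
Iterating from F_0 = 0, F_1 = 1:
F_0=0, F_1=1, F_2=1, F_3=2, F_4=3, F_5=5, F_6=8, F_7=13, F_8=21, F_9=34, ...
F_14 = 377.

377


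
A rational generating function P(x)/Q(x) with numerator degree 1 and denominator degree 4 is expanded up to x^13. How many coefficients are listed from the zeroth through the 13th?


Expanding up to x^13 gives the coefficients for x^0, x^1, ..., x^13.
That is 13 + 1 = 14 coefficients in total.

14


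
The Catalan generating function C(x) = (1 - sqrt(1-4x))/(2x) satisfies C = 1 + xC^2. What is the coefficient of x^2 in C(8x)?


Substituting x -> 8x scales the n-th coefficient by 8^n, so [x^2] C(8x) = 8^2 * C_2.
C_2 = C(2*2, 2)/(3) = 6/3 = 2.
So 8^2 * 2 = 64 * 2 = 128.

128


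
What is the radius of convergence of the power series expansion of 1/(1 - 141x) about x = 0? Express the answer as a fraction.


Expanding 1/(1 - 141x) = sum_{k>=0} 141^k x^k, the series converges when |141x| < 1, i.e., |x| < 1/141.
So the radius of convergence is 1/141 = 1/141.

1/141


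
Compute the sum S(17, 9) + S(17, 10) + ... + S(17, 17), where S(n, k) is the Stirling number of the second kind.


By definition, S(n, k) counts partitions of an n-set into exactly k nonempty blocks.
Computing row n = 17 for k = 9..17:
S(17, k): 9528822303, 2758334150, 512060978, 62022324, 4910178, 249900, 7820, 136, 1
Sum = 12866407790.

12866407790


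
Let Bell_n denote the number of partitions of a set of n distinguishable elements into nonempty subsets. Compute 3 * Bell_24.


Bell_24 can be computed from the Bell triangle or from Dobinski's identity Bell_n = (1/e) * sum_{k>=0} k^n / k!.
Computing Bell_24 = 445958869294805289.
Then 3 * 445958869294805289 = 1337876607884415867.

1337876607884415867


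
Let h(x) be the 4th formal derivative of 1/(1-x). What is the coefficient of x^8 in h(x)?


Differentiating 4 times: d^4/dx^4 [1/(1-x)] = 4!/(1-x)^5.
The expansion 1/(1-x)^5 = sum_{k>=0} C(k+4, 4) x^k, so the coefficient of x^n in 4!/(1-x)^5 is 4! * C(n+4, 4).
For n = 8: 24 * C(12, 4) = 24 * 495 = 11880

11880


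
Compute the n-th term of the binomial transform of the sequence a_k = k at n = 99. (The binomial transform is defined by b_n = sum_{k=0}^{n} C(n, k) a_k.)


With a_k = k, b_n = sum_{k=0}^{n} C(n, k) k. Using k * C(n, k) = n * C(n-1, k-1) gives b_n = n * sum_{k>=1} C(n-1, k-1) = n * 2^(n-1).
For n = 99: 99 * 2^98 = 99 * 316912650057057350374175801344 = 31374352355648677687043404333056.

31374352355648677687043404333056


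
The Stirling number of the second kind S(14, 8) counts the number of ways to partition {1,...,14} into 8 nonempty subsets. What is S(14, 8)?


Using the explicit formula S(n,k) = (1/k!) sum_{j=0}^{k} (-1)^(k-j) C(k,j) j^n:
S(14, 8) = 20912320
Equivalently, S(n,k) is n! times the coefficient of x^n in the EGF (e^x - 1)^k / k!.

20912320


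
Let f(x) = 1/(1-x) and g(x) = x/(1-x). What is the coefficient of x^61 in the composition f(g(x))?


First simplify the composition: f(g(x)) = 1/(1 - x/(1-x)) = (1-x)/((1-x) - x) = (1-x)/(1-2x).
Now extract the coefficient. Write (1-x)/(1-2x) = 1/(1-2x) - x/(1-2x).
The coefficient of x^n in 1/(1-2x) is 2^n, and in x/(1-2x) is 2^(n-1) (for n >= 1).
So the coefficient of x^61 is 2^61 - 2^60 = 2305843009213693952 - 1152921504606846976 = 1152921504606846976.

1152921504606846976


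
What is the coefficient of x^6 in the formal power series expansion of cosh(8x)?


The Maclaurin series is cosh(t) = sum_{m>=0} t^(2m) / (2m)!, so substituting t = 8x, only even powers of x are nonzero, with coefficient of x^(2m) equal to 8^(2m) / (2m)!.
For x^6 the coefficient is 8^6/6! = 262144/720 = 16384/45.

16384/45


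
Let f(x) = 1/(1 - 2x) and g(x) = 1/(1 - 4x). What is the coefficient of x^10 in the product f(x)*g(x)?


The coefficient of x^n in f*g is the Cauchy product: sum_{k=0}^{n} a^k * b^(n-k).
With a=2, b=4, n=10:
sum_{k=0}^{10} 2^k * 4^(10-k)
= 2096128

2096128


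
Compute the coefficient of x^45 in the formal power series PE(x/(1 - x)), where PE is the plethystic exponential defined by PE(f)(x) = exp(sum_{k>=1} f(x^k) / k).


For f(x) = x/(1 - x) we have
sum_{k>=1} f(x^k) / k = sum_{k>=1} (1/k) * x^k / (1 - x^k) = sum_{k, m >= 1} x^(k m) / k,
which after exponentiating simplifies to
PE(x/(1 - x)) = prod_{k>=1} 1 / (1 - x^k).
This is the generating function for the partition function p(n), so the coefficient of x^45 is p(45).
Computing p(45) by dynamic programming over parts 1, 2, ..., 45: p(45) = 89134.

89134


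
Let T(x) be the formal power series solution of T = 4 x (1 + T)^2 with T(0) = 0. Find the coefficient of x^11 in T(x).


Apply the Lagrange inversion formula: if T = 4 x * phi(T) with phi(t) = (1 + t)^2, then [x^n] T = 4^n * (1/n) [t^(n-1)] phi(t)^n = 4^n * (1/n) [t^(n-1)] (1 + t)^(2n) = 4^n * (1/n) C(2n, n-1).
Using the identity C(2n, n-1) = C(2n, n) * n / (n+1), the unscaled factor equals C(2n, n) / (n+1) = C_n, the n-th Catalan number.
For n = 11: C_11 = C(22, 11) / 12 = 705432/12 = 58786.
With the 4^11 = 4194304 factor, the coefficient is 4194304 * 58786 = 246566354944.

246566354944


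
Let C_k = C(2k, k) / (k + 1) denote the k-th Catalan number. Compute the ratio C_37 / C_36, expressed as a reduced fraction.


Using C_k = (2k)! / (k! (k+1)!), the ratio C_{k+1}/C_k simplifies to
C_{k+1}/C_k = [(2k+2)! / ((k+1)! (k+2)!)] * [k! (k+1)! / (2k)!]
 = (2k+2)(2k+1) / ((k+1)(k+2)) = 2(2k+1) / (k+2).
For k = 36: 2(2*36 + 1) / (36 + 2) = 146/38 = 73/19.

73/19


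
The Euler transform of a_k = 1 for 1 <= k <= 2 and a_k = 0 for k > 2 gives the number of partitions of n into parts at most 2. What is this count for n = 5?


Partitions of 5 into parts at most 2:
Using generating function (1-x)^(-1)(1-x^2)^(-1),
the coefficient of x^5 = 3

3


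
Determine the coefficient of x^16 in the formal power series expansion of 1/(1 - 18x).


The geometric series identity gives 1/(1 - c x) = sum_{k>=0} c^k x^k, so the coefficient of x^k is c^k.
Here c = 18 and k = 16.
Computing: 18^16 = 121439531096594251776

121439531096594251776


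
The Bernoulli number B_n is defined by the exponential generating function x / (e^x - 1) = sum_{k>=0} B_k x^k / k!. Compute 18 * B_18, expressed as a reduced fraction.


Bernoulli numbers can also be computed recursively via B_0 = 1 and sum_{j=0}^{m} C(m+1, j) B_j = 0 for m >= 1. Odd-index Bernoulli numbers vanish for k >= 3.
Computing B_18 = 43867/798, so 18 * B_18 = 18 * 43867/798 = 131601/133.

131601/133


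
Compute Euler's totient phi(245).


phi(n) counts integers in [1, n] coprime to n. Using the multiplicative formula phi(n) = n * prod_{p | n} (1 - 1/p):
245 = 5 * 7^2, so
phi(245) = 245 * (1 - 1/5) * (1 - 1/7) = 168.

168


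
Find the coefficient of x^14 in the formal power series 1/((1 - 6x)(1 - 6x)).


By partial fractions or Cauchy convolution:
The coefficient equals sum_{k=0}^{14} 6^k * 6^(14-k).
= 1175462461440

1175462461440


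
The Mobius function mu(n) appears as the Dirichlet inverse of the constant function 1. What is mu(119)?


119 = 7 * 17 (all distinct primes).
mu(119) = (-1)^2 = 1

1


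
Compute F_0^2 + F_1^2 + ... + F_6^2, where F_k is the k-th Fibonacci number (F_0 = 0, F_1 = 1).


There is a standard identity sum_{k=0}^{N} F_k^2 = F_N * F_{N+1} (proved inductively from the telescoping relation F_k^2 = F_k F_{k+1} - F_{k-1} F_k). Then
sum_{k=0}^{6} F_k^2 = F_6 F_7 - F_0 F_0.
Computing: F_6 = 8, F_7 = 13.
Sum = 8 * 13 = 104.

104


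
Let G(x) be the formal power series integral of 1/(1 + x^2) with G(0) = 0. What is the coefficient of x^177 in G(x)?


1/(1 + x^2) = sum_{j>=0} (-1)^j x^(2j). Integrating termwise with G(0) = 0:
G(x) = sum_{j>=0} (-1)^j x^(2j+1) / (2j+1) = arctan(x).
Only odd powers are nonzero. For x^177 write 177 = 2*88 + 1, giving
(-1)^88 / 177 = 1/177 = 1/177.

1/177


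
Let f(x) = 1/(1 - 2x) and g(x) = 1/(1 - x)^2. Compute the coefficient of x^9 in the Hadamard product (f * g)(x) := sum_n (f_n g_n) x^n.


f has coefficients f_k = 2^k. For g = 1/(1 - x)^2 the coefficient is g_k = C(k + 1, 1) = k + 1. The Hadamard coefficient is (f * g)_k = 2^k * (k + 1).
For k = 9: 2^9 * 10 = 512 * 10 = 5120.

5120


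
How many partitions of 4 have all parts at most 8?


Using the generating function (1-x)^(-1)(1-x^2)^(-1)...(1-x^8)^(-1),
the coefficient of x^4 counts these restricted partitions.
Result = 5

5


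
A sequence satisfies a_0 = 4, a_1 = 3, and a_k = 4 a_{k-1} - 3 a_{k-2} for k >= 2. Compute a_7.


The characteristic equation is t^2 - 4 t + 3 = 0, with roots r_1 = 3 and r_2 = 1 (so c_1 = r_1 + r_2, c_2 = -r_1 r_2 as required).
One can use the closed form a_n = A r_1^n + B r_2^n, but direct iteration is more reliable:
a_0 = 4, a_1 = 3, a_2 = 0, a_3 = -9, a_4 = -36, a_5 = -117, a_6 = -360, a_7 = -1089.
So a_7 = -1089.

-1089


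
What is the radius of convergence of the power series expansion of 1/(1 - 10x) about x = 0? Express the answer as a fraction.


Expanding 1/(1 - 10x) = sum_{k>=0} 10^k x^k, the series converges when |10x| < 1, i.e., |x| < 1/10.
So the radius of convergence is 1/10 = 1/10.

1/10


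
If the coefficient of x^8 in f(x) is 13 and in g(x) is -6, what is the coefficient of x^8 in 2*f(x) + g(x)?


Scalar multiplication scales coefficients: 2 * 13 = 26.
Then add the g coefficient: 26 + -6
= 20

20


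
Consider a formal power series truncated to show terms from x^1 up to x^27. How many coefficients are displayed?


From x^1 to x^27 inclusive, the count is 27 - 1 + 1 = 27.

27


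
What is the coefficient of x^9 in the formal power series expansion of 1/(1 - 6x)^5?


The general identity 1/(1 - c x)^r = sum_{k>=0} c^k C(k + r - 1, r - 1) x^k follows by substituting y = c x into 1/(1 - y)^r = sum_{k>=0} C(k + r - 1, r - 1) y^k.
For c = 6, r = 5, k = 9:
6^9 * C(13, 4) = 10077696 * 715 = 7205552640.

7205552640


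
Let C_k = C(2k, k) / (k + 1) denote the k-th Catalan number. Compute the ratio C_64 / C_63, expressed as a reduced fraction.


Using C_k = (2k)! / (k! (k+1)!), the ratio C_{k+1}/C_k simplifies to
C_{k+1}/C_k = [(2k+2)! / ((k+1)! (k+2)!)] * [k! (k+1)! / (2k)!]
 = (2k+2)(2k+1) / ((k+1)(k+2)) = 2(2k+1) / (k+2).
For k = 63: 2(2*63 + 1) / (63 + 2) = 254/65 = 254/65.

254/65


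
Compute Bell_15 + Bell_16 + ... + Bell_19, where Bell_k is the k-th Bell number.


Recall Bell_k counts set partitions of a k-set (with Bell_0 = 1 by convention).
Bell_15 through Bell_19: 1382958545, 10480142147, 82864869804, 682076806159, 5832742205057
Sum = 1382958545 + 10480142147 + 82864869804 + 682076806159 + 5832742205057 = 6609546981712.

6609546981712


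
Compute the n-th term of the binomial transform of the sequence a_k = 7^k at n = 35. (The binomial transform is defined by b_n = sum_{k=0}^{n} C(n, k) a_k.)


With a_k = 7^k, b_n = sum_{k=0}^{n} C(n, k) 7^k = (1 + 7)^n by the binomial theorem.
For n = 35: (1 + 7)^35 = 8^35 = 40564819207303340847894502572032.

40564819207303340847894502572032


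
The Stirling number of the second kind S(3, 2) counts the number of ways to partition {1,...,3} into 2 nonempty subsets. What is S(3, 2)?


Using the explicit formula S(n,k) = (1/k!) sum_{j=0}^{k} (-1)^(k-j) C(k,j) j^n:
S(3, 2) = 3
Equivalently, S(n,k) is n! times the coefficient of x^n in the EGF (e^x - 1)^k / k!.

3


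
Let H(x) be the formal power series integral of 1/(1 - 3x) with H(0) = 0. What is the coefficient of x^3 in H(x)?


1/(1 - 3x) = sum_{k>=0} 3^k x^k. Integrating termwise with H(0) = 0:
H(x) = sum_{k>=0} 3^k x^(k+1) / (k+1) = sum_{m>=1} 3^(m-1) x^m / m.
For m = 3: 3^2/3 = 9/3 = 3.

3


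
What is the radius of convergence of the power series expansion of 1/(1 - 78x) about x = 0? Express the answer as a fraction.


Expanding 1/(1 - 78x) = sum_{k>=0} 78^k x^k, the series converges when |78x| < 1, i.e., |x| < 1/78.
So the radius of convergence is 1/78 = 1/78.

1/78


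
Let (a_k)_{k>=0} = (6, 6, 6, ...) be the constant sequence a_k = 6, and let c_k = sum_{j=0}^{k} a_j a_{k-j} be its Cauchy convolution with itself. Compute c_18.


Since a_j = 6 for all j >= 0, the convolution sum becomes
c_k = sum_{j=0}^{k} 6 * 6 = 36 * (k + 1).
Equivalently, the generating function of (a_k) is 6/(1 - x) and its square is 36/(1 - x)^2 = sum_{k>=0} 36(k + 1) x^k.
For k = 18: 36 * 19 = 684.

684


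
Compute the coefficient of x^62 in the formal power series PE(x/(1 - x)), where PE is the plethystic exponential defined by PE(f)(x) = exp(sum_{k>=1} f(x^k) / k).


For f(x) = x/(1 - x) we have
sum_{k>=1} f(x^k) / k = sum_{k>=1} (1/k) * x^k / (1 - x^k) = sum_{k, m >= 1} x^(k m) / k,
which after exponentiating simplifies to
PE(x/(1 - x)) = prod_{k>=1} 1 / (1 - x^k).
This is the generating function for the partition function p(n), so the coefficient of x^62 is p(62).
Computing p(62) by dynamic programming over parts 1, 2, ..., 62: p(62) = 1300156.

1300156


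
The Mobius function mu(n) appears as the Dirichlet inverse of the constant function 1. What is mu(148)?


148 has a squared prime factor, so mu(148) = 0.
Factorization reveals a repeated prime.

0


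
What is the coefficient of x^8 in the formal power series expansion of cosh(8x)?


The Maclaurin series is cosh(t) = sum_{m>=0} t^(2m) / (2m)!, so substituting t = 8x, only even powers of x are nonzero, with coefficient of x^(2m) equal to 8^(2m) / (2m)!.
For x^8 the coefficient is 8^8/8! = 16777216/40320 = 131072/315.

131072/315


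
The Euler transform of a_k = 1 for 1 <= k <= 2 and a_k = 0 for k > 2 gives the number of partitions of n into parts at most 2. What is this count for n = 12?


Partitions of 12 into parts at most 2:
Using generating function (1-x)^(-1)(1-x^2)^(-1),
the coefficient of x^12 = 7

7


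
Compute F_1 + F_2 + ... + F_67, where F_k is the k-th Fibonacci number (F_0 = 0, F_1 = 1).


Use the identity sum_{k=0}^{N} F_k = F_{N+2} - 1 (which follows from F_{k+2} - F_{k+1} = F_k). Then
sum_{k=1}^{67} F_k = (F_{69} - 1) - (F_{2} - 1) = F_{69} - F_{2}.
Computing: F_{69} = 117669030460994, F_{2} = 1, so
Sum = 117669030460994 - 1 = 117669030460993.

117669030460993


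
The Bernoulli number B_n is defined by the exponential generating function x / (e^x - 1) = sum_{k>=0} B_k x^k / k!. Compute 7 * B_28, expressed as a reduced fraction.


Bernoulli numbers can also be computed recursively via B_0 = 1 and sum_{j=0}^{m} C(m+1, j) B_j = 0 for m >= 1. Odd-index Bernoulli numbers vanish for k >= 3.
Computing B_28 = -23749461029/870, so 7 * B_28 = 7 * -23749461029/870 = -166246227203/870.

-166246227203/870


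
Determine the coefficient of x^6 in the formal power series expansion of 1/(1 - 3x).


The geometric series identity gives 1/(1 - c x) = sum_{k>=0} c^k x^k, so the coefficient of x^k is c^k.
Here c = 3 and k = 6.
Computing: 3^6 = 729

729


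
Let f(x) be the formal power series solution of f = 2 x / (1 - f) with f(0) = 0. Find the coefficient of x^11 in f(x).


Apply Lagrange inversion: f = 2 x * phi(f) with phi(t) = 1/(1 - t), so
[x^n] f = 2^n * (1/n) [t^(n-1)] phi(t)^n = 2^n * (1/n) [t^(n-1)] (1 - t)^(-n) = 2^n * (1/n) C(2n - 2, n - 1) = 2^n * C_{n-1}.
For n = 11: C_10 = C(20, 10) / 11 = 184756/11 = 16796.
With the 2^11 = 2048 factor, the coefficient is 2048 * 16796 = 34398208.

34398208


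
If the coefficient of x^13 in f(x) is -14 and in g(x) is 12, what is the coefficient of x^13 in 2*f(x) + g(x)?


Scalar multiplication scales coefficients: 2 * -14 = -28.
Then add the g coefficient: -28 + 12
= -16

-16


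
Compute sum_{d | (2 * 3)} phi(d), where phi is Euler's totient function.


First, 2 * 3 = 6. One classical identity is sum_{d | n} phi(d) = n (each k in [1, n] has a unique gcd with n, and among the k's with gcd(k, n) = n/d there are phi(d) of them). So the sum equals 6. We also verify directly:
Divisors of 6: 1, 2, 3, 6.
phi values: 1, 1, 2, 2.
Sum = 6.

6


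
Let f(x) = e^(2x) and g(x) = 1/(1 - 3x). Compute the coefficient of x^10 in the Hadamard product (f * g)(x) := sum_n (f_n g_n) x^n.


Expanding: f_k = 2^k/k! (from e^(2x)) and g_k = 3^k (from 1/(1 - 3x)). So the Hadamard coefficient (f * g)_k = 2^k 3^k / k! = (6)^k / k!.
For k = 10: 6^10/10! = 60466176/3628800 = 2916/175.

2916/175


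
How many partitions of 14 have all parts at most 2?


Using the generating function (1-x)^(-1)(1-x^2)^(-1),
the coefficient of x^14 counts these restricted partitions.
Result = 8

8


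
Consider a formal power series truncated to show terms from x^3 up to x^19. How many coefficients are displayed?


From x^3 to x^19 inclusive, the count is 19 - 3 + 1 = 17.

17


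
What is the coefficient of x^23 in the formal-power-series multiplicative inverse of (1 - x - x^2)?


Let the inverse be f(x) = sum_{k>=0} a_k x^k. From f(x) * (1 - x - x^2) = 1 and matching coefficients:
 x^0: a_0 = 1.
 x^1: a_1 - a_0 = 0, so a_1 = 1.
 x^k (k >= 2): a_k - a_{k-1} - a_{k-2} = 0, i.e. a_k = a_{k-1} + a_{k-2}.
This is the Fibonacci-type recurrence shifted so that a_0 = a_1 = 1.
Iterating: a_0=1, a_1=1, a_2=2, a_3=3, a_4=5, a_5=8, a_6=13, a_7=21, a_8=34, a_9=55, ...
a_23 = 46368.

46368


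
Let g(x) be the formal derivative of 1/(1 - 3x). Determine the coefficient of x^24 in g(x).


Differentiate termwise: d/dx sum_{k>=0} 3^k x^k = sum_{k>=1} k 3^k x^(k-1) = sum_{j>=0} (j+1) 3^(j+1) x^j.
Equivalently, d/dx [1/(1 - 3x)] = 3/(1 - 3x)^2.
For j = 24: 25 * 3^25 = 25 * 847288609443 = 21182215236075.

21182215236075


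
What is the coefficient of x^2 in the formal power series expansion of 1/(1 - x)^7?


The expansion 1/(1 - x)^r = sum_{k>=0} C(k + r - 1, r - 1) x^k follows from the multiset / negative-binomial theorem (or from repeated differentiation of the geometric series).
For r = 7 and k = 2:
C(8, 6) = 40320 / (720 * 2) = 28.

28


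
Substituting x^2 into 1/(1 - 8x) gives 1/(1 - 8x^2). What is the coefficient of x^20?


The coefficient of x^(2m) in 1/(1 - 8x^2) is 8^m.
With n = 20 = 2*10, the coefficient is 8^10 = 1073741824.

1073741824


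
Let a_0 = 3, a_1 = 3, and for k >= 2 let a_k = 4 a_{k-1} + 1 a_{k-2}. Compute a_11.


Iterating the recurrence forward:
a_0 = 3
a_1 = 3
a_2 = 4*3 + 1*3 = 15
a_3 = 4*15 + 1*3 = 63
a_4 = 4*63 + 1*15 = 267
a_5 = 4*267 + 1*63 = 1131
a_6 = 4*1131 + 1*267 = 4791
a_7 = 4*4791 + 1*1131 = 20295
a_8 = 4*20295 + 1*4791 = 85971
a_9 = 4*85971 + 1*20295 = 364179
a_10 = 4*364179 + 1*85971 = 1542687
a_11 = 4*1542687 + 1*364179 = 6534927
So a_11 = 6534927.

6534927
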